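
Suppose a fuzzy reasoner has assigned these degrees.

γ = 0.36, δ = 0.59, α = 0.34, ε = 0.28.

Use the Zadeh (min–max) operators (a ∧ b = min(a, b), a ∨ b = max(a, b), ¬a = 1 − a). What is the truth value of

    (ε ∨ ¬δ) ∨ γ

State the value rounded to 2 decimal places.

¬δ = 1 − 0.59 = 0.41
ε ∨ ¬δ = max(a, b) on (0.28, 0.41) = 0.41
(ε ∨ ¬δ) ∨ γ = max(a, b) on (0.41, 0.36) = 0.41

0.41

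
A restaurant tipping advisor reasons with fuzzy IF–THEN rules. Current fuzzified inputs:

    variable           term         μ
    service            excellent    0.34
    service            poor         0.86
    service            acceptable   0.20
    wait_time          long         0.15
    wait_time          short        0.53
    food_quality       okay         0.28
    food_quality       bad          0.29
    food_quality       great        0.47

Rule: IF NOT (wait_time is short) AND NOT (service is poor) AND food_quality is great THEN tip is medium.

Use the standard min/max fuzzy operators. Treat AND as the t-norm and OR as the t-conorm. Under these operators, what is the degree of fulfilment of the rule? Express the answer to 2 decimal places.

0.14

firing strength: ¬short=1−0.53=0.47, ¬poor=1−0.86=0.14, great=0.47; AND[min(a, b)] → w = 0.14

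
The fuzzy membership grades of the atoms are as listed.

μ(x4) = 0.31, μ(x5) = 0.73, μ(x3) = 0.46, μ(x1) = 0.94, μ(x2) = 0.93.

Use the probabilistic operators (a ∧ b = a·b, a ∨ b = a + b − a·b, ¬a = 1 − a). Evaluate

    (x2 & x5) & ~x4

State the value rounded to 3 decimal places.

0.468

x2 & x5 = a·b on (0.9300, 0.7300) = 0.6789
~x4 = 1 − 0.3100 = 0.6900
(x2 & x5) & ~x4 = a·b on (0.6789, 0.6900) = 0.4684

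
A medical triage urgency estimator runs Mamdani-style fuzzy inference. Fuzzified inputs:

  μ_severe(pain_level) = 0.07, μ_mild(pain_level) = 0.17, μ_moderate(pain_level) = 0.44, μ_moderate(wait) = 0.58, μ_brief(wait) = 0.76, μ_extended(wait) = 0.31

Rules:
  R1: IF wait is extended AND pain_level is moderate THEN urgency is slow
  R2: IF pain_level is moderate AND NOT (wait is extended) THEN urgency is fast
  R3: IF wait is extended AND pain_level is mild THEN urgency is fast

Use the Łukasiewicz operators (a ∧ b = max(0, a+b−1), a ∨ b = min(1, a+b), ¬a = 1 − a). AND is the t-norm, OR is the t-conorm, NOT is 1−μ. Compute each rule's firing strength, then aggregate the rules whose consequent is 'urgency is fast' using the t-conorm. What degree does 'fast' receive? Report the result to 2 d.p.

0.13

R1: extended=0.31, moderate=0.44; AND[max(0, a+b−1)] → w = 0.00
R2: moderate=0.44, ¬extended=1−0.31=0.69; AND[max(0, a+b−1)] → w = 0.13
R3: extended=0.31, mild=0.17; AND[max(0, a+b−1)] → w = 0.00
Rules with consequent 'fast': {R2, R3} → strengths 0.13, 0.00
Aggregate via t-conorm [min(1, a+b)]: 0.13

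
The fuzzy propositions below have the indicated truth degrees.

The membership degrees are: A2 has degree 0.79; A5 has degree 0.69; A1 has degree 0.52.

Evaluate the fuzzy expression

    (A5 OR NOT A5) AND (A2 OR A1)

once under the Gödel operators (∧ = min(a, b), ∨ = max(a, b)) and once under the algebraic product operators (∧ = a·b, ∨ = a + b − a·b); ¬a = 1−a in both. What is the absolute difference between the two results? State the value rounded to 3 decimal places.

0.017

Under Gödel:
  NOT A5 = 1 − 0.69 = 0.31
  A5 OR NOT A5 = max(a, b) on (0.69, 0.31) = 0.69
  A2 OR A1 = max(a, b) on (0.79, 0.52) = 0.79
  (A5 OR NOT A5) AND (A2 OR A1) = min(a, b) on (0.69, 0.79) = 0.69
  → value = 0.6900
Under algebraic product:
  NOT A5 = 1 − 0.6900 = 0.3100
  A5 OR NOT A5 = a + b − a·b on (0.6900, 0.3100) = 0.7861
  A2 OR A1 = a + b − a·b on (0.7900, 0.5200) = 0.8992
  (A5 OR NOT A5) AND (A2 OR A1) = a·b on (0.7861, 0.8992) = 0.7069
  → value = 0.7069
|0.6900 − 0.7069| = 0.017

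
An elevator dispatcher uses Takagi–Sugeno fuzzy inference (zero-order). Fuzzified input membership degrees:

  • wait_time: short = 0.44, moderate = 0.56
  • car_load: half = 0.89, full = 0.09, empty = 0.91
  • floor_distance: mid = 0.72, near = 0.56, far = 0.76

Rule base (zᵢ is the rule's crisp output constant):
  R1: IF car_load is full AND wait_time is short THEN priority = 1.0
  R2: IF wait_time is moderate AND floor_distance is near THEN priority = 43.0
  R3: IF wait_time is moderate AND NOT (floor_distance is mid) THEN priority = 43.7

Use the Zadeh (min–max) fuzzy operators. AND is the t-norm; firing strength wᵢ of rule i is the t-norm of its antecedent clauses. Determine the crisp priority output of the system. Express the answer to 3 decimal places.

R1 (z=1.0): full=0.09, short=0.44; AND[min(a, b)] → w = 0.09
R2 (z=43.0): moderate=0.56, near=0.56; AND[min(a, b)] → w = 0.56
R3 (z=43.7): moderate=0.56, ¬mid=1−0.72=0.28; AND[min(a, b)] → w = 0.28
Weighted average = (0.09·1.0 + 0.56·43.0 + 0.28·43.7) / (0.09 + 0.56 + 0.28)
  = 36.4060 / 0.9300 = 39.146

39.146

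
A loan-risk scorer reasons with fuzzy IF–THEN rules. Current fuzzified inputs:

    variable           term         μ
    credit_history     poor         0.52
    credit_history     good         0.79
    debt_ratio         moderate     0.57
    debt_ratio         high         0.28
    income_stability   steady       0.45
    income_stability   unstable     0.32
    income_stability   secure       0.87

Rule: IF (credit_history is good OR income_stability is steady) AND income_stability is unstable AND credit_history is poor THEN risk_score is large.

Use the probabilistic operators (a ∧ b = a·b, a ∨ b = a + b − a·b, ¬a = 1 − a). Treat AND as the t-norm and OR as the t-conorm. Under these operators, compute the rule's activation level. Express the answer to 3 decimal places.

0.147

firing strength: (good=0.79 OR steady=0.45) = 0.8845; AND[a·b] with unstable=0.32, poor=0.52 → w = 0.1472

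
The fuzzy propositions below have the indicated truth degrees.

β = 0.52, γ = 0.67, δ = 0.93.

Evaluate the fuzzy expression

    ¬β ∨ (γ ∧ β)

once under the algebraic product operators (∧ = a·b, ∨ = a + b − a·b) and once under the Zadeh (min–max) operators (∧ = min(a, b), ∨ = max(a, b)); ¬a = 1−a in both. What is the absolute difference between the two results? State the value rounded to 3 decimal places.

Under algebraic product:
  ¬β = 1 − 0.5200 = 0.4800
  γ ∧ β = a·b on (0.6700, 0.5200) = 0.3484
  ¬β ∨ (γ ∧ β) = a + b − a·b on (0.4800, 0.3484) = 0.6612
  → value = 0.6612
Under Zadeh (min–max):
  ¬β = 1 − 0.52 = 0.48
  γ ∧ β = min(a, b) on (0.67, 0.52) = 0.52
  ¬β ∨ (γ ∧ β) = max(a, b) on (0.48, 0.52) = 0.52
  → value = 0.5200
|0.6612 − 0.5200| = 0.141

0.141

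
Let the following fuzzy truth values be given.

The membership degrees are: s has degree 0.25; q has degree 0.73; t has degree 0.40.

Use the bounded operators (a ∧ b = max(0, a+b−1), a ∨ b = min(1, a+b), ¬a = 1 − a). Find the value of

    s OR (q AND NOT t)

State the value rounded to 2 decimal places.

0.58

NOT t = 1 − 0.40 = 0.60
q AND NOT t = max(0, a+b−1) on (0.73, 0.60) = 0.33
s OR (q AND NOT t) = min(1, a+b) on (0.25, 0.33) = 0.58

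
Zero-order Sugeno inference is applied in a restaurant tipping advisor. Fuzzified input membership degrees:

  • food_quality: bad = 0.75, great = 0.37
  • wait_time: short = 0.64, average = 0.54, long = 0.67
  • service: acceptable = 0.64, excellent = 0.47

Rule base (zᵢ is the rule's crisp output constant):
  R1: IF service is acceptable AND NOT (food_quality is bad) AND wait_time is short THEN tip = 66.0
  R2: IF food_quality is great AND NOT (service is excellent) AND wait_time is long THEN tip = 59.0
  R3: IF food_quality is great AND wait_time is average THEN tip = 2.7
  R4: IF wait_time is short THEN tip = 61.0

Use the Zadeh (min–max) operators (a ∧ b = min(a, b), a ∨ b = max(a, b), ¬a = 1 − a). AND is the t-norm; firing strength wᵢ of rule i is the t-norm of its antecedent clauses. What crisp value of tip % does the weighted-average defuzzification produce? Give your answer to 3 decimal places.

R1 (z=66.0): acceptable=0.64, ¬bad=1−0.75=0.25, short=0.64; AND[min(a, b)] → w = 0.25
R2 (z=59.0): great=0.37, ¬excellent=1−0.47=0.53, long=0.67; AND[min(a, b)] → w = 0.37
R3 (z=2.7): great=0.37, average=0.54; AND[min(a, b)] → w = 0.37
R4 (z=61.0): short=0.64 → w = 0.64
Weighted average = (0.25·66.0 + 0.37·59.0 + 0.37·2.7 + 0.64·61.0) / (0.25 + 0.37 + 0.37 + 0.64)
  = 78.3690 / 1.6300 = 48.079

48.079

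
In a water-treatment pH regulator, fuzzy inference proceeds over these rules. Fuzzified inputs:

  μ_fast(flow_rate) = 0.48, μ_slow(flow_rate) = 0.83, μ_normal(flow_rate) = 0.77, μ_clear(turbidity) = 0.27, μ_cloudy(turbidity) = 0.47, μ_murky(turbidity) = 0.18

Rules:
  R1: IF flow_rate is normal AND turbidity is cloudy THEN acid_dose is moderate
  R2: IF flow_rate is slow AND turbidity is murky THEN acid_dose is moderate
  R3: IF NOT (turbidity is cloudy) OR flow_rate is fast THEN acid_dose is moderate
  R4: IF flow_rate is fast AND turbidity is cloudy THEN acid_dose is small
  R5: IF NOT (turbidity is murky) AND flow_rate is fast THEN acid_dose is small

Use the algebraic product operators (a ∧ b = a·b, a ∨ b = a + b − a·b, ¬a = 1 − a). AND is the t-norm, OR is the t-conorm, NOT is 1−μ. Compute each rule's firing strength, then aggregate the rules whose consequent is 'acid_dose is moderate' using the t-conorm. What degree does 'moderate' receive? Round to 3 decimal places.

R1: normal=0.77, cloudy=0.47; AND[a·b] → w = 0.3619
R2: slow=0.83, murky=0.18; AND[a·b] → w = 0.1494
R3: ¬cloudy=1−0.47=0.53, fast=0.48; OR[a + b − a·b] → w = 0.7556
R4: fast=0.48, cloudy=0.47; AND[a·b] → w = 0.2256
R5: ¬murky=1−0.18=0.82, fast=0.48; AND[a·b] → w = 0.3936
Rules with consequent 'moderate': {R1, R2, R3} → strengths 0.3619, 0.1494, 0.7556
Aggregate via t-conorm [a + b − a·b]: 0.8673

0.867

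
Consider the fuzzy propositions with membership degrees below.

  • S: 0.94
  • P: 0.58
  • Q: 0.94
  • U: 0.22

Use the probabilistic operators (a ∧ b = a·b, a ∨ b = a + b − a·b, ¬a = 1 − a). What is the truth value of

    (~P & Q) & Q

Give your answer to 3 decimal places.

~P = 1 − 0.5800 = 0.4200
~P & Q = a·b on (0.4200, 0.9400) = 0.3948
(~P & Q) & Q = a·b on (0.3948, 0.9400) = 0.3711

0.371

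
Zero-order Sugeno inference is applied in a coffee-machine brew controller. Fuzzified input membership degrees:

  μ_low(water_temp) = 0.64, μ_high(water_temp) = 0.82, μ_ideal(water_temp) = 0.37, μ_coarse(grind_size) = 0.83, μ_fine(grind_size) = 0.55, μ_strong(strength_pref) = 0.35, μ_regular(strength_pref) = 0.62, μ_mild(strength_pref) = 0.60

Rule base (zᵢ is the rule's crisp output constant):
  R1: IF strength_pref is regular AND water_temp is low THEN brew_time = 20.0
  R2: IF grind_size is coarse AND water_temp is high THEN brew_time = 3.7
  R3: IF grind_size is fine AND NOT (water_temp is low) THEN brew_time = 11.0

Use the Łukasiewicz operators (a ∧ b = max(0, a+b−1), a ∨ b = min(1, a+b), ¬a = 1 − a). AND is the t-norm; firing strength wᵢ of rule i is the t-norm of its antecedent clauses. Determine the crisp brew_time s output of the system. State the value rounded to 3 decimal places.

R1 (z=20.0): regular=0.62, low=0.64; AND[max(0, a+b−1)] → w = 0.26
R2 (z=3.7): coarse=0.83, high=0.82; AND[max(0, a+b−1)] → w = 0.65
R3 (z=11.0): fine=0.55, ¬low=1−0.64=0.36; AND[max(0, a+b−1)] → w = 0.00
Weighted average = (0.26·20.0 + 0.65·3.7 + 0.00·11.0) / (0.26 + 0.65 + 0.00)
  = 7.6050 / 0.9100 = 8.357

8.357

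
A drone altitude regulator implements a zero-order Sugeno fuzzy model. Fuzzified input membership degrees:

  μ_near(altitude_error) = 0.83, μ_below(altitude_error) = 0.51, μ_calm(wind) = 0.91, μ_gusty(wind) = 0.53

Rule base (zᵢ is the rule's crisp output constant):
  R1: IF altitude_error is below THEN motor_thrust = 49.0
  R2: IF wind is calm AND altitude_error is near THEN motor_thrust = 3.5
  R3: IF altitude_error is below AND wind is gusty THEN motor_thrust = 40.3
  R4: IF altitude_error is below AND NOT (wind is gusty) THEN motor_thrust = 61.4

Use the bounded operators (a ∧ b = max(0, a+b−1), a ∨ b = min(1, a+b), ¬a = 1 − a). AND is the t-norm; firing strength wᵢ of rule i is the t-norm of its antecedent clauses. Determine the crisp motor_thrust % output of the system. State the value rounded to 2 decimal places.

R1 (z=49.0): below=0.51 → w = 0.51
R2 (z=3.5): calm=0.91, near=0.83; AND[max(0, a+b−1)] → w = 0.74
R3 (z=40.3): below=0.51, gusty=0.53; AND[max(0, a+b−1)] → w = 0.04
R4 (z=61.4): below=0.51, ¬gusty=1−0.53=0.47; AND[max(0, a+b−1)] → w = 0.00
Weighted average = (0.51·49.0 + 0.74·3.5 + 0.04·40.3 + 0.00·61.4) / (0.51 + 0.74 + 0.04 + 0.00)
  = 29.1920 / 1.2900 = 22.63

22.63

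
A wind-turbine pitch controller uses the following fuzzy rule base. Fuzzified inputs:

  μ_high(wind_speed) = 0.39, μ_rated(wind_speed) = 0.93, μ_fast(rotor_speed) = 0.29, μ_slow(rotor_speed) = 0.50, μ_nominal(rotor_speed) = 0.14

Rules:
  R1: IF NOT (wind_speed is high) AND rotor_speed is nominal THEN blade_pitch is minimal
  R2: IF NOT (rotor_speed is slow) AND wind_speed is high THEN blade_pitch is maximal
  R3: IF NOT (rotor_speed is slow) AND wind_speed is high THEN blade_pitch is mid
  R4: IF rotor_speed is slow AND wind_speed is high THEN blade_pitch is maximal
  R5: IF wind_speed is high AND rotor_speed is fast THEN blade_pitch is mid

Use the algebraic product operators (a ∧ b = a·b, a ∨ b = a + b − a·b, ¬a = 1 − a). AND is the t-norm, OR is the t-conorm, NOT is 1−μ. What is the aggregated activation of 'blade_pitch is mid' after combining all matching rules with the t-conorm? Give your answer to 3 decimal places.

R1: ¬high=1−0.39=0.61, nominal=0.14; AND[a·b] → w = 0.0854
R2: ¬slow=1−0.50=0.50, high=0.39; AND[a·b] → w = 0.1950
R3: ¬slow=1−0.50=0.50, high=0.39; AND[a·b] → w = 0.1950
R4: slow=0.50, high=0.39; AND[a·b] → w = 0.1950
R5: high=0.39, fast=0.29; AND[a·b] → w = 0.1131
Rules with consequent 'mid': {R3, R5} → strengths 0.1950, 0.1131
Aggregate via t-conorm [a + b − a·b]: 0.2860

0.286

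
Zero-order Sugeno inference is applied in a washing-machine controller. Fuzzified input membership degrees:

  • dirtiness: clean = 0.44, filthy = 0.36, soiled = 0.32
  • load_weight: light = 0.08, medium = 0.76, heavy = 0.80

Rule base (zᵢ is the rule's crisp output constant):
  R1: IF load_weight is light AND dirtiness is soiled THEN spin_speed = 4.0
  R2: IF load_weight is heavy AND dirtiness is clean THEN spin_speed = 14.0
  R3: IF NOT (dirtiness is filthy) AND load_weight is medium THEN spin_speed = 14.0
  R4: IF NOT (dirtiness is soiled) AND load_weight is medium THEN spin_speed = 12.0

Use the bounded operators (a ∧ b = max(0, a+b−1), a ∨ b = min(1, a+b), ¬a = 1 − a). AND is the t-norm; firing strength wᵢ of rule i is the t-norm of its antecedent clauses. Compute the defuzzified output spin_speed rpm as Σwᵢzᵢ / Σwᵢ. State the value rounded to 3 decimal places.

R1 (z=4.0): light=0.08, soiled=0.32; AND[max(0, a+b−1)] → w = 0.00
R2 (z=14.0): heavy=0.80, clean=0.44; AND[max(0, a+b−1)] → w = 0.24
R3 (z=14.0): ¬filthy=1−0.36=0.64, medium=0.76; AND[max(0, a+b−1)] → w = 0.40
R4 (z=12.0): ¬soiled=1−0.32=0.68, medium=0.76; AND[max(0, a+b−1)] → w = 0.44
Weighted average = (0.00·4.0 + 0.24·14.0 + 0.40·14.0 + 0.44·12.0) / (0.00 + 0.24 + 0.40 + 0.44)
  = 14.2400 / 1.0800 = 13.185

13.185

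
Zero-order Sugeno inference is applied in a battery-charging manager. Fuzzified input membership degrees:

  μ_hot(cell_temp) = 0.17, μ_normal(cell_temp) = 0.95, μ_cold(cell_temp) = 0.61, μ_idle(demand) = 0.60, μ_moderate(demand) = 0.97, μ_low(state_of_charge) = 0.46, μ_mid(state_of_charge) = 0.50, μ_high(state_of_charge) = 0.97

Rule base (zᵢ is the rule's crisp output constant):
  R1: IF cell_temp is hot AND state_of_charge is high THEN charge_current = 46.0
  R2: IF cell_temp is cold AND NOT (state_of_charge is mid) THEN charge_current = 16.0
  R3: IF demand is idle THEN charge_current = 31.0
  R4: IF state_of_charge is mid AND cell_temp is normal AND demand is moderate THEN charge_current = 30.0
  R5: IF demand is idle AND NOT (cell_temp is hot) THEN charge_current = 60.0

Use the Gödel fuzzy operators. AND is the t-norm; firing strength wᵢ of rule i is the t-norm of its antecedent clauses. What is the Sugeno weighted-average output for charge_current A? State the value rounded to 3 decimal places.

36.042

R1 (z=46.0): hot=0.17, high=0.97; AND[min(a, b)] → w = 0.17
R2 (z=16.0): cold=0.61, ¬mid=1−0.50=0.50; AND[min(a, b)] → w = 0.50
R3 (z=31.0): idle=0.60 → w = 0.60
R4 (z=30.0): mid=0.50, normal=0.95, moderate=0.97; AND[min(a, b)] → w = 0.50
R5 (z=60.0): idle=0.60, ¬hot=1−0.17=0.83; AND[min(a, b)] → w = 0.60
Weighted average = (0.17·46.0 + 0.50·16.0 + 0.60·31.0 + 0.50·30.0 + 0.60·60.0) / (0.17 + 0.50 + 0.60 + 0.50 + 0.60)
  = 85.4200 / 2.3700 = 36.042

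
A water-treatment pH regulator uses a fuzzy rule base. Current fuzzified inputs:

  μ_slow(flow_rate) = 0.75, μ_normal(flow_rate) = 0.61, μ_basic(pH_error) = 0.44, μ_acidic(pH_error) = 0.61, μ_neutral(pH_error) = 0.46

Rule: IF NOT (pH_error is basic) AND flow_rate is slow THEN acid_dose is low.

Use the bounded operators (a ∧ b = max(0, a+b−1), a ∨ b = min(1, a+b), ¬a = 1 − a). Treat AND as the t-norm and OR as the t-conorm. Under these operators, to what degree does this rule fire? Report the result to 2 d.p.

0.31

firing strength: ¬basic=1−0.44=0.56, slow=0.75; AND[max(0, a+b−1)] → w = 0.31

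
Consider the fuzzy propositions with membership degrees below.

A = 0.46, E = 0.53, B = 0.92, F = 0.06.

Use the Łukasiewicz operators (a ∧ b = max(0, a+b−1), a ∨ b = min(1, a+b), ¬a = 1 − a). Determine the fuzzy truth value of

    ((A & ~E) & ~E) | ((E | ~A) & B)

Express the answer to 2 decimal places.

~E = 1 − 0.53 = 0.47
A & ~E = max(0, a+b−1) on (0.46, 0.47) = 0.00
~E = 1 − 0.53 = 0.47
(A & ~E) & ~E = max(0, a+b−1) on (0.00, 0.47) = 0.00
~A = 1 − 0.46 = 0.54
E | ~A = min(1, a+b) on (0.53, 0.54) = 1.00
(E | ~A) & B = max(0, a+b−1) on (1.00, 0.92) = 0.92
((A & ~E) & ~E) | ((E | ~A) & B) = min(1, a+b) on (0.00, 0.92) = 0.92

0.92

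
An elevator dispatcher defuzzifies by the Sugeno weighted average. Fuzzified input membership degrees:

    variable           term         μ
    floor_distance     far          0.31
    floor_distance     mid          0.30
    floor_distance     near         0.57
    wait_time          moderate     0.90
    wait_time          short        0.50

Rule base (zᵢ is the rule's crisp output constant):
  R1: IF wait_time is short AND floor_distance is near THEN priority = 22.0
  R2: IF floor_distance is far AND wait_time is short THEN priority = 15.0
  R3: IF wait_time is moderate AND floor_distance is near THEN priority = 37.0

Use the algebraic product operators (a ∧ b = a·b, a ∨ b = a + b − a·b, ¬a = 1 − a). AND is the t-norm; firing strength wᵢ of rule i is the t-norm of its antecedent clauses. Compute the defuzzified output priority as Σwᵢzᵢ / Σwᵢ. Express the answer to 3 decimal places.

28.936

R1 (z=22.0): short=0.50, near=0.57; AND[a·b] → w = 0.2850
R2 (z=15.0): far=0.31, short=0.50; AND[a·b] → w = 0.1550
R3 (z=37.0): moderate=0.90, near=0.57; AND[a·b] → w = 0.5130
Weighted average = (0.2850·22.0 + 0.1550·15.0 + 0.5130·37.0) / (0.2850 + 0.1550 + 0.5130)
  = 27.5760 / 0.9530 = 28.936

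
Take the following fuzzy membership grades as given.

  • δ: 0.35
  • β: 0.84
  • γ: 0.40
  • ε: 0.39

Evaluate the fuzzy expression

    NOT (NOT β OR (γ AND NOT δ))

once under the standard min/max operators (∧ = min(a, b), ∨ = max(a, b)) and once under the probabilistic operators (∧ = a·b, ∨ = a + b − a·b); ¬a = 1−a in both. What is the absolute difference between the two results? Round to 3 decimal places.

0.022

Under standard min/max:
  NOT β = 1 − 0.84 = 0.16
  NOT δ = 1 − 0.35 = 0.65
  γ AND NOT δ = min(a, b) on (0.40, 0.65) = 0.40
  NOT β OR (γ AND NOT δ) = max(a, b) on (0.16, 0.40) = 0.40
  NOT (NOT β OR (γ AND NOT δ)) = 1 − 0.40 = 0.60
  → value = 0.6000
Under probabilistic:
  NOT β = 1 − 0.8400 = 0.1600
  NOT δ = 1 − 0.3500 = 0.6500
  γ AND NOT δ = a·b on (0.4000, 0.6500) = 0.2600
  NOT β OR (γ AND NOT δ) = a + b − a·b on (0.1600, 0.2600) = 0.3784
  NOT (NOT β OR (γ AND NOT δ)) = 1 − 0.3784 = 0.6216
  → value = 0.6216
|0.6000 − 0.6216| = 0.022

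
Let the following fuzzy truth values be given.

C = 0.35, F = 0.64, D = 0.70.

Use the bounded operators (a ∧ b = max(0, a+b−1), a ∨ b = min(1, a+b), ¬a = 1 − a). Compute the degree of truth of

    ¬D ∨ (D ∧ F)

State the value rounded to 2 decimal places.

0.64

¬D = 1 − 0.70 = 0.30
D ∧ F = max(0, a+b−1) on (0.70, 0.64) = 0.34
¬D ∨ (D ∧ F) = min(1, a+b) on (0.30, 0.34) = 0.64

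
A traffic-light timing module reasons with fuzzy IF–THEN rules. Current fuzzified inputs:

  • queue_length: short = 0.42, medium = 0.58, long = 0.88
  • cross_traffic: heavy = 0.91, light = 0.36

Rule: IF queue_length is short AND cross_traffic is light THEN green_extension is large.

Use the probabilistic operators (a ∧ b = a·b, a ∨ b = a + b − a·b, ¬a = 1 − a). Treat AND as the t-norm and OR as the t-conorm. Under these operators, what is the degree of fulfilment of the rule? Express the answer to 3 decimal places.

firing strength: short=0.42, light=0.36; AND[a·b] → w = 0.1512

0.151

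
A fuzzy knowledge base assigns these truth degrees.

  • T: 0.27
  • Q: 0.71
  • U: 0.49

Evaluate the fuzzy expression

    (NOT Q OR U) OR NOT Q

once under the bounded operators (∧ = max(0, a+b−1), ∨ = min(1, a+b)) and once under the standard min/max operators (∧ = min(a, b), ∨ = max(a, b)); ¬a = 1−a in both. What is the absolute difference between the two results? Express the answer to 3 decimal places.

0.510

Under bounded:
  NOT Q = 1 − 0.71 = 0.29
  NOT Q OR U = min(1, a+b) on (0.29, 0.49) = 0.78
  NOT Q = 1 − 0.71 = 0.29
  (NOT Q OR U) OR NOT Q = min(1, a+b) on (0.78, 0.29) = 1.00
  → value = 1.0000
Under standard min/max:
  NOT Q = 1 − 0.71 = 0.29
  NOT Q OR U = max(a, b) on (0.29, 0.49) = 0.49
  NOT Q = 1 − 0.71 = 0.29
  (NOT Q OR U) OR NOT Q = max(a, b) on (0.49, 0.29) = 0.49
  → value = 0.4900
|1.0000 − 0.4900| = 0.510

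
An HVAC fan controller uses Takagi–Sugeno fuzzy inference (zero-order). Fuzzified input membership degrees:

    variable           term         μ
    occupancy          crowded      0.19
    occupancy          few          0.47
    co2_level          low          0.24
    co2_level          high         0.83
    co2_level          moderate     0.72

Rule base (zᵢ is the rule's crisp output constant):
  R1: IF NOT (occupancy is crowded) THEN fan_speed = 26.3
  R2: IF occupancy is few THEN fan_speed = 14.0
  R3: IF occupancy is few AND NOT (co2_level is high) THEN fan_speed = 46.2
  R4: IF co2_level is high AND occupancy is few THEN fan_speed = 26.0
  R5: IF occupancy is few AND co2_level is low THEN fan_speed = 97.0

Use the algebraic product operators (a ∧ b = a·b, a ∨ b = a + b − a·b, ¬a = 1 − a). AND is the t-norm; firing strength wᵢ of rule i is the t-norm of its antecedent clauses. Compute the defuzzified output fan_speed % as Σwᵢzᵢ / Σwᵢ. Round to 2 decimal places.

R1 (z=26.3): ¬crowded=1−0.19=0.81 → w = 0.8100
R2 (z=14.0): few=0.47 → w = 0.4700
R3 (z=46.2): few=0.47, ¬high=1−0.83=0.17; AND[a·b] → w = 0.0799
R4 (z=26.0): high=0.83, few=0.47; AND[a·b] → w = 0.3901
R5 (z=97.0): few=0.47, low=0.24; AND[a·b] → w = 0.1128
Weighted average = (0.8100·26.3 + 0.4700·14.0 + 0.0799·46.2 + 0.3901·26.0 + 0.1128·97.0) / (0.8100 + 0.4700 + 0.0799 + 0.3901 + 0.1128)
  = 52.6586 / 1.8628 = 28.27

28.27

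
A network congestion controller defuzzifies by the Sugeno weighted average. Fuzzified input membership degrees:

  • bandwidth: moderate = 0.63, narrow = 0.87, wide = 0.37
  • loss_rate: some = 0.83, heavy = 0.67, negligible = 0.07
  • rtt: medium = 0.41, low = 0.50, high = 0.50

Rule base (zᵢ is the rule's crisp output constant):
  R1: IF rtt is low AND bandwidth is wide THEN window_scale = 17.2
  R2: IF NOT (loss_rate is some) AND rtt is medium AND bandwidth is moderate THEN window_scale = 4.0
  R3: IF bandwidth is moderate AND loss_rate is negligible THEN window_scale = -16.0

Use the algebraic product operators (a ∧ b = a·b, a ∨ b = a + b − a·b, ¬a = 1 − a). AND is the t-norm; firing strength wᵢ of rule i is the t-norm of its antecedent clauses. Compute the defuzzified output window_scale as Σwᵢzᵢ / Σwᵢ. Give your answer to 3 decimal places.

R1 (z=17.2): low=0.50, wide=0.37; AND[a·b] → w = 0.1850
R2 (z=4.0): ¬some=1−0.83=0.17, medium=0.41, moderate=0.63; AND[a·b] → w = 0.0439
R3 (z=-16.0): moderate=0.63, negligible=0.07; AND[a·b] → w = 0.0441
Weighted average = (0.1850·17.2 + 0.0439·4.0 + 0.0441·-16.0) / (0.1850 + 0.0439 + 0.0441)
  = 2.6520 / 0.2730 = 9.714

9.714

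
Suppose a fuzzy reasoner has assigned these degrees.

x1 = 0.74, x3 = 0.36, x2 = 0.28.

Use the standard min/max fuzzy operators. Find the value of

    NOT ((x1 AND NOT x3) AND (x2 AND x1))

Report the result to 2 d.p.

0.72

NOT x3 = 1 − 0.36 = 0.64
x1 AND NOT x3 = min(a, b) on (0.74, 0.64) = 0.64
x2 AND x1 = min(a, b) on (0.28, 0.74) = 0.28
(x1 AND NOT x3) AND (x2 AND x1) = min(a, b) on (0.64, 0.28) = 0.28
NOT ((x1 AND NOT x3) AND (x2 AND x1)) = 1 − 0.28 = 0.72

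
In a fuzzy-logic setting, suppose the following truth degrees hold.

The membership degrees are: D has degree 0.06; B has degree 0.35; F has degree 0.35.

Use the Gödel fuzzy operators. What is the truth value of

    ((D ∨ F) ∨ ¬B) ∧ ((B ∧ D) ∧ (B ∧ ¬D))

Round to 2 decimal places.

D ∨ F = max(a, b) on (0.06, 0.35) = 0.35
¬B = 1 − 0.35 = 0.65
(D ∨ F) ∨ ¬B = max(a, b) on (0.35, 0.65) = 0.65
B ∧ D = min(a, b) on (0.35, 0.06) = 0.06
¬D = 1 − 0.06 = 0.94
B ∧ ¬D = min(a, b) on (0.35, 0.94) = 0.35
(B ∧ D) ∧ (B ∧ ¬D) = min(a, b) on (0.06, 0.35) = 0.06
((D ∨ F) ∨ ¬B) ∧ ((B ∧ D) ∧ (B ∧ ¬D)) = min(a, b) on (0.65, 0.06) = 0.06

0.06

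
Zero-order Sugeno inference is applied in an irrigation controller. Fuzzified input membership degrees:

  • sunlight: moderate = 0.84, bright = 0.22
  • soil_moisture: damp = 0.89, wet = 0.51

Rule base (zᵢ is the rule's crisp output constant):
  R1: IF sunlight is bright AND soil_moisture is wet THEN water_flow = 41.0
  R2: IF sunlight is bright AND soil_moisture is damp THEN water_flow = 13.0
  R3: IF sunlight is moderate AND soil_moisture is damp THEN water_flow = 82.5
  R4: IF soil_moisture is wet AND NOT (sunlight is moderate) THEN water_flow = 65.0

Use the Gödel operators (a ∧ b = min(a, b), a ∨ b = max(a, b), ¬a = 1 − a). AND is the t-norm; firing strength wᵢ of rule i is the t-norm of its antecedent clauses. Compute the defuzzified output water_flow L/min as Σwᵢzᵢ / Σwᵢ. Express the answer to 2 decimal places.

63.60

R1 (z=41.0): bright=0.22, wet=0.51; AND[min(a, b)] → w = 0.22
R2 (z=13.0): bright=0.22, damp=0.89; AND[min(a, b)] → w = 0.22
R3 (z=82.5): moderate=0.84, damp=0.89; AND[min(a, b)] → w = 0.84
R4 (z=65.0): wet=0.51, ¬moderate=1−0.84=0.16; AND[min(a, b)] → w = 0.16
Weighted average = (0.22·41.0 + 0.22·13.0 + 0.84·82.5 + 0.16·65.0) / (0.22 + 0.22 + 0.84 + 0.16)
  = 91.5800 / 1.4400 = 63.60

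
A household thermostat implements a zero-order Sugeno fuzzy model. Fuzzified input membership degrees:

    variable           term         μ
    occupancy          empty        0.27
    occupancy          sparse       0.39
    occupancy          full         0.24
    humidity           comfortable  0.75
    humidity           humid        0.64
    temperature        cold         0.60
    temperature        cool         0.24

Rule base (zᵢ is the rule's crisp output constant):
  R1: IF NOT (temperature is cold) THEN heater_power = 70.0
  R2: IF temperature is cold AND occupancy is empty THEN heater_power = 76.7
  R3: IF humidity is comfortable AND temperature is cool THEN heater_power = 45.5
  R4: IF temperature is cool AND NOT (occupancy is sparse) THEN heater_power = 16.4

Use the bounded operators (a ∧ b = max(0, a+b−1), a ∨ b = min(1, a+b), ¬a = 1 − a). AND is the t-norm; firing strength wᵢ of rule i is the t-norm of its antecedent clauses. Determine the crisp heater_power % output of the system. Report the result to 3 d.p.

70.000

R1 (z=70.0): ¬cold=1−0.60=0.40 → w = 0.40
R2 (z=76.7): cold=0.60, empty=0.27; AND[max(0, a+b−1)] → w = 0.00
R3 (z=45.5): comfortable=0.75, cool=0.24; AND[max(0, a+b−1)] → w = 0.00
R4 (z=16.4): cool=0.24, ¬sparse=1−0.39=0.61; AND[max(0, a+b−1)] → w = 0.00
Weighted average = (0.40·70.0 + 0.00·76.7 + 0.00·45.5 + 0.00·16.4) / (0.40 + 0.00 + 0.00 + 0.00)
  = 28.0000 / 0.4000 = 70.000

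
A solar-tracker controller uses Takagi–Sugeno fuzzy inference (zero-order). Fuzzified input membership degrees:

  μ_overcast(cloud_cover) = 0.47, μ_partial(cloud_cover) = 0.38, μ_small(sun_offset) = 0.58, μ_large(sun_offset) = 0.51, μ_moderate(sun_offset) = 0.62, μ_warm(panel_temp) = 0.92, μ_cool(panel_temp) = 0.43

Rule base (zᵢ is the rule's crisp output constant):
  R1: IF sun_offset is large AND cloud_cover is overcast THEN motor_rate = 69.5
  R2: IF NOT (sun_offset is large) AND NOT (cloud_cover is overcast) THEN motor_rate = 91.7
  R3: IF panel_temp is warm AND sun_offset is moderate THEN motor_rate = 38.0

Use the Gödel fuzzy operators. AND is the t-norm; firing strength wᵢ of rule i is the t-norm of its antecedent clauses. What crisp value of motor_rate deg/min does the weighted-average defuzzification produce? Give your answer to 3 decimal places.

R1 (z=69.5): large=0.51, overcast=0.47; AND[min(a, b)] → w = 0.47
R2 (z=91.7): ¬large=1−0.51=0.49, ¬overcast=1−0.47=0.53; AND[min(a, b)] → w = 0.49
R3 (z=38.0): warm=0.92, moderate=0.62; AND[min(a, b)] → w = 0.62
Weighted average = (0.47·69.5 + 0.49·91.7 + 0.62·38.0) / (0.47 + 0.49 + 0.62)
  = 101.1580 / 1.5800 = 64.024

64.024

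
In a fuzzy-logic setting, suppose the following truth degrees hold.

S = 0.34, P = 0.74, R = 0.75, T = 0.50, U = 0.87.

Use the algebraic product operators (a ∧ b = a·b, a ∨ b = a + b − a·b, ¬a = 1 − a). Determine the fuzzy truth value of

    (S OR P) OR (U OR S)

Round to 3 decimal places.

0.985

S OR P = a + b − a·b on (0.3400, 0.7400) = 0.8284
U OR S = a + b − a·b on (0.8700, 0.3400) = 0.9142
(S OR P) OR (U OR S) = a + b − a·b on (0.8284, 0.9142) = 0.9853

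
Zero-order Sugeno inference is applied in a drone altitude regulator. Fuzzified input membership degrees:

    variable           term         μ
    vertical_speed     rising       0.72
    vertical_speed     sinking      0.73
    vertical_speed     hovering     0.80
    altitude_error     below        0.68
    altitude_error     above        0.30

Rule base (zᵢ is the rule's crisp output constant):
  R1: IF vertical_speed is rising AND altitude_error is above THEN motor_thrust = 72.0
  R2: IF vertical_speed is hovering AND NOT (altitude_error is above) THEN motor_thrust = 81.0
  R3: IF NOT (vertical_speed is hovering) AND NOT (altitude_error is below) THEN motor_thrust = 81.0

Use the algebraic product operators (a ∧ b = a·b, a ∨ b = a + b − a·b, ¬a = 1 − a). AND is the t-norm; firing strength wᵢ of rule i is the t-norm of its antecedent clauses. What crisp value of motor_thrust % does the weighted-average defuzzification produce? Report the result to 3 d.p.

R1 (z=72.0): rising=0.72, above=0.30; AND[a·b] → w = 0.2160
R2 (z=81.0): hovering=0.80, ¬above=1−0.30=0.70; AND[a·b] → w = 0.5600
R3 (z=81.0): ¬hovering=1−0.80=0.20, ¬below=1−0.68=0.32; AND[a·b] → w = 0.0640
Weighted average = (0.2160·72.0 + 0.5600·81.0 + 0.0640·81.0) / (0.2160 + 0.5600 + 0.0640)
  = 66.0960 / 0.8400 = 78.686

78.686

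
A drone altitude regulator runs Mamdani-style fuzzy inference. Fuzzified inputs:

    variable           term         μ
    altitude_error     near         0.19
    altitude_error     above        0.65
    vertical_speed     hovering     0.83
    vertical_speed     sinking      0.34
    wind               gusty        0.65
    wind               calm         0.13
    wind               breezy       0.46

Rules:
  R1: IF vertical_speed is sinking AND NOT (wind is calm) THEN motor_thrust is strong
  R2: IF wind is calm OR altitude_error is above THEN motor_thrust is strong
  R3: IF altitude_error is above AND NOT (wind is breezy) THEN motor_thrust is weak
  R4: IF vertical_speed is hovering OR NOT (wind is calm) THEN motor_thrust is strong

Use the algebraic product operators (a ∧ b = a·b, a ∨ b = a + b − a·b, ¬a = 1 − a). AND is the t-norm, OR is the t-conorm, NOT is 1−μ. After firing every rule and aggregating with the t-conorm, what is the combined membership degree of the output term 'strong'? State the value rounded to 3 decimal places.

R1: sinking=0.34, ¬calm=1−0.13=0.87; AND[a·b] → w = 0.2958
R2: calm=0.13, above=0.65; OR[a + b − a·b] → w = 0.6955
R3: above=0.65, ¬breezy=1−0.46=0.54; AND[a·b] → w = 0.3510
R4: hovering=0.83, ¬calm=1−0.13=0.87; OR[a + b − a·b] → w = 0.9779
Rules with consequent 'strong': {R1, R2, R4} → strengths 0.2958, 0.6955, 0.9779
Aggregate via t-conorm [a + b − a·b]: 0.9953

0.995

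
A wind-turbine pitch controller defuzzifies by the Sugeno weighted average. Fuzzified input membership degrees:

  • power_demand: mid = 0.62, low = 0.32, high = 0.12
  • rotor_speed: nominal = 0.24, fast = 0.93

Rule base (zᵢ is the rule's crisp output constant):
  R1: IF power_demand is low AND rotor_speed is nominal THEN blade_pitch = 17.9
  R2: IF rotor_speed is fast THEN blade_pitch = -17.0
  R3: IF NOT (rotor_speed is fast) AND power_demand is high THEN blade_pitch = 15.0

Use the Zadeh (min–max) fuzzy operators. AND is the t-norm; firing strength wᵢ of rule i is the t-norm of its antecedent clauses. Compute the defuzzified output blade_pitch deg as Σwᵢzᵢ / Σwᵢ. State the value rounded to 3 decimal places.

-8.439

R1 (z=17.9): low=0.32, nominal=0.24; AND[min(a, b)] → w = 0.24
R2 (z=-17.0): fast=0.93 → w = 0.93
R3 (z=15.0): ¬fast=1−0.93=0.07, high=0.12; AND[min(a, b)] → w = 0.07
Weighted average = (0.24·17.9 + 0.93·-17.0 + 0.07·15.0) / (0.24 + 0.93 + 0.07)
  = -10.4640 / 1.2400 = -8.439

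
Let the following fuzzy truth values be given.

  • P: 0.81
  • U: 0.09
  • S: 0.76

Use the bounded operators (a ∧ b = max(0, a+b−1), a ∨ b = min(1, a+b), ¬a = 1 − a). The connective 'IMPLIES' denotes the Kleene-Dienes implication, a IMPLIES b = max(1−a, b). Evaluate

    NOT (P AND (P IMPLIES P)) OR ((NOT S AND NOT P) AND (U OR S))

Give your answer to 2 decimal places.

P IMPLIES P  [Kleene-Dienes: max(1−a, b)] with a=0.81, b=0.81 → 0.81
P AND (P IMPLIES P) = max(0, a+b−1) on (0.81, 0.81) = 0.62
NOT (P AND (P IMPLIES P)) = 1 − 0.62 = 0.38
NOT S = 1 − 0.76 = 0.24
NOT P = 1 − 0.81 = 0.19
NOT S AND NOT P = max(0, a+b−1) on (0.24, 0.19) = 0.00
U OR S = min(1, a+b) on (0.09, 0.76) = 0.85
(NOT S AND NOT P) AND (U OR S) = max(0, a+b−1) on (0.00, 0.85) = 0.00
NOT (P AND (P IMPLIES P)) OR ((NOT S AND NOT P) AND (U OR S)) = min(1, a+b) on (0.38, 0.00) = 0.38

0.38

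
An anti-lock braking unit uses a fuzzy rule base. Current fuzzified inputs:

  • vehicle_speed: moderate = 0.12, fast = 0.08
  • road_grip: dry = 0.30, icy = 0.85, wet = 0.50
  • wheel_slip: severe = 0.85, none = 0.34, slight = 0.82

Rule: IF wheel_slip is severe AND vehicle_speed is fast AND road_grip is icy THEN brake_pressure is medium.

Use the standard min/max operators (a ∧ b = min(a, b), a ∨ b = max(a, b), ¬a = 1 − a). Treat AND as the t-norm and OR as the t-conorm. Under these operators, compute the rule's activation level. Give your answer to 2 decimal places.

0.08

firing strength: severe=0.85, fast=0.08, icy=0.85; AND[min(a, b)] → w = 0.08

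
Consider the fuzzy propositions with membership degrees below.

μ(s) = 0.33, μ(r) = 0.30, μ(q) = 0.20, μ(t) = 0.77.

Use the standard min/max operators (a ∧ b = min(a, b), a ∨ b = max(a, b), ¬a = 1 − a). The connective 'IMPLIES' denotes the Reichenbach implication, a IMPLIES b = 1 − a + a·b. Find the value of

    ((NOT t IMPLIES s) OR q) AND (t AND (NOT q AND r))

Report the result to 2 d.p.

NOT t = 1 − 0.77 = 0.23
NOT t IMPLIES s  [Reichenbach: 1 − a + a·b] with a=0.23, b=0.33 → 0.85
(NOT t IMPLIES s) OR q = max(a, b) on (0.85, 0.20) = 0.85
NOT q = 1 − 0.20 = 0.80
NOT q AND r = min(a, b) on (0.80, 0.30) = 0.30
t AND (NOT q AND r) = min(a, b) on (0.77, 0.30) = 0.30
((NOT t IMPLIES s) OR q) AND (t AND (NOT q AND r)) = min(a, b) on (0.85, 0.30) = 0.30

0.30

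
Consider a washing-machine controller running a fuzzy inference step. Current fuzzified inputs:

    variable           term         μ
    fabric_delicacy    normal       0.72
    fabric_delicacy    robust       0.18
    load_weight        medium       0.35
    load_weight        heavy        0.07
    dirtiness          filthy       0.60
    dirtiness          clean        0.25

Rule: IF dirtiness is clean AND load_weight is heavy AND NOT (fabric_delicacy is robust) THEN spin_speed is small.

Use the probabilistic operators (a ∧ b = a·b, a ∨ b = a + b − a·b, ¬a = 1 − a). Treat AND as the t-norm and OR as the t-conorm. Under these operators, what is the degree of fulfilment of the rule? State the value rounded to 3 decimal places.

firing strength: clean=0.25, heavy=0.07, ¬robust=1−0.18=0.82; AND[a·b] → w = 0.0144

0.014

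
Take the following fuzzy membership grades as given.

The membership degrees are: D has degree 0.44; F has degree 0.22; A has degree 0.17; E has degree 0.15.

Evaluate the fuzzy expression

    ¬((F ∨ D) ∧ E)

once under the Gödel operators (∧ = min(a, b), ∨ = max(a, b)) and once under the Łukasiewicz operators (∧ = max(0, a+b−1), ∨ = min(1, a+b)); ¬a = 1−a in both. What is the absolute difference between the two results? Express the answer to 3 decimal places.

Under Gödel:
  F ∨ D = max(a, b) on (0.22, 0.44) = 0.44
  (F ∨ D) ∧ E = min(a, b) on (0.44, 0.15) = 0.15
  ¬((F ∨ D) ∧ E) = 1 − 0.15 = 0.85
  → value = 0.8500
Under Łukasiewicz:
  F ∨ D = min(1, a+b) on (0.22, 0.44) = 0.66
  (F ∨ D) ∧ E = max(0, a+b−1) on (0.66, 0.15) = 0.00
  ¬((F ∨ D) ∧ E) = 1 − 0.00 = 1.00
  → value = 1.0000
|0.8500 − 1.0000| = 0.150

0.150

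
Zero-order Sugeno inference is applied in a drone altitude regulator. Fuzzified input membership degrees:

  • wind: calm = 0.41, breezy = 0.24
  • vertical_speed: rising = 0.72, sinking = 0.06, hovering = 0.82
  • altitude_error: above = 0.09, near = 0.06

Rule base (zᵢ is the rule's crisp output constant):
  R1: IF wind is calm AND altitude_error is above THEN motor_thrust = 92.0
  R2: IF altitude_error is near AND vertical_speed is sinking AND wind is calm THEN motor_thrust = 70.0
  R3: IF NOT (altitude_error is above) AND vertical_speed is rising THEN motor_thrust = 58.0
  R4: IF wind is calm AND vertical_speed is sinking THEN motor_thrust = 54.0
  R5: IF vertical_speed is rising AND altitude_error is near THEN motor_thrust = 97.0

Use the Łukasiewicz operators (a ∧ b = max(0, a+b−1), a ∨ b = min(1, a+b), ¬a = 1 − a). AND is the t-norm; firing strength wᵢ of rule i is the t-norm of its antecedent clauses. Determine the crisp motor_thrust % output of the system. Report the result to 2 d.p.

R1 (z=92.0): calm=0.41, above=0.09; AND[max(0, a+b−1)] → w = 0.00
R2 (z=70.0): near=0.06, sinking=0.06, calm=0.41; AND[max(0, a+b−1)] → w = 0.00
R3 (z=58.0): ¬above=1−0.09=0.91, rising=0.72; AND[max(0, a+b−1)] → w = 0.63
R4 (z=54.0): calm=0.41, sinking=0.06; AND[max(0, a+b−1)] → w = 0.00
R5 (z=97.0): rising=0.72, near=0.06; AND[max(0, a+b−1)] → w = 0.00
Weighted average = (0.00·92.0 + 0.00·70.0 + 0.63·58.0 + 0.00·54.0 + 0.00·97.0) / (0.00 + 0.00 + 0.63 + 0.00 + 0.00)
  = 36.5400 / 0.6300 = 58.00

58.00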